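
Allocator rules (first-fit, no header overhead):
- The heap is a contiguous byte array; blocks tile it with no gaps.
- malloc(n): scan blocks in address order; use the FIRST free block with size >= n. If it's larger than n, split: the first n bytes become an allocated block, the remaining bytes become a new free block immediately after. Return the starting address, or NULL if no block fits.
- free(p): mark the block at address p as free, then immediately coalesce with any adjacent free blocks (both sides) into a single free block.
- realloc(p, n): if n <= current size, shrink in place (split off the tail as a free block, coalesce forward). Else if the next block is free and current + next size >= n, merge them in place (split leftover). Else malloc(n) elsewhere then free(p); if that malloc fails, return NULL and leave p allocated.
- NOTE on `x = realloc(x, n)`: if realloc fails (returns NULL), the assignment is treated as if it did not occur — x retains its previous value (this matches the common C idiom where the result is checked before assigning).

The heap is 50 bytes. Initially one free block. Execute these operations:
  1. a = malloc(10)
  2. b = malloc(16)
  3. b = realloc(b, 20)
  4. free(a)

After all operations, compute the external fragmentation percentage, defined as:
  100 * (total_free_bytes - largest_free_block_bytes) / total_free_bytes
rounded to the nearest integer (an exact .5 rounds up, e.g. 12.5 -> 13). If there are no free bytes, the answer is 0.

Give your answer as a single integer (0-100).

Op 1: a = malloc(10) -> a = 0; heap: [0-9 ALLOC][10-49 FREE]
Op 2: b = malloc(16) -> b = 10; heap: [0-9 ALLOC][10-25 ALLOC][26-49 FREE]
Op 3: b = realloc(b, 20) -> b = 10; heap: [0-9 ALLOC][10-29 ALLOC][30-49 FREE]
Op 4: free(a) -> (freed a); heap: [0-9 FREE][10-29 ALLOC][30-49 FREE]
Free blocks: [10 20] total_free=30 largest=20 -> 100*(30-20)/30 = 1000/30 ≈ 33.333 -> rounds to 33

Answer: 33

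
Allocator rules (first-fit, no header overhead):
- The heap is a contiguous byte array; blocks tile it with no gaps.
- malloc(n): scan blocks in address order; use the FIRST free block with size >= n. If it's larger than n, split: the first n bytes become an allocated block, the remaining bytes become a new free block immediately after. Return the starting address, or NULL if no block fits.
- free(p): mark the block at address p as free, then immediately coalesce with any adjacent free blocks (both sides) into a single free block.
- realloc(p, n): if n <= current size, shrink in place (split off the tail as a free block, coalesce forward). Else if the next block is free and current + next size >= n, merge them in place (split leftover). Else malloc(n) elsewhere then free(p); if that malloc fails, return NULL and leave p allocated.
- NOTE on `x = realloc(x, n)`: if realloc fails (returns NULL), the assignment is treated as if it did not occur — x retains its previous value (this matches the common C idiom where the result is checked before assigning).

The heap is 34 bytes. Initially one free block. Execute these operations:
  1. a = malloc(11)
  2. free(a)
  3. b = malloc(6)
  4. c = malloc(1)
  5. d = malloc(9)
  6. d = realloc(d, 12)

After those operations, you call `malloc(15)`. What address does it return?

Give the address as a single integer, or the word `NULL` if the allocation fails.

Op 1: a = malloc(11) -> a = 0; heap: [0-10 ALLOC][11-33 FREE]
Op 2: free(a) -> (freed a); heap: [0-33 FREE]
Op 3: b = malloc(6) -> b = 0; heap: [0-5 ALLOC][6-33 FREE]
Op 4: c = malloc(1) -> c = 6; heap: [0-5 ALLOC][6-6 ALLOC][7-33 FREE]
Op 5: d = malloc(9) -> d = 7; heap: [0-5 ALLOC][6-6 ALLOC][7-15 ALLOC][16-33 FREE]
Op 6: d = realloc(d, 12) -> d = 7; heap: [0-5 ALLOC][6-6 ALLOC][7-18 ALLOC][19-33 FREE]
malloc(15): first-fit scan over [0-5 ALLOC][6-6 ALLOC][7-18 ALLOC][19-33 FREE] -> 19

Answer: 19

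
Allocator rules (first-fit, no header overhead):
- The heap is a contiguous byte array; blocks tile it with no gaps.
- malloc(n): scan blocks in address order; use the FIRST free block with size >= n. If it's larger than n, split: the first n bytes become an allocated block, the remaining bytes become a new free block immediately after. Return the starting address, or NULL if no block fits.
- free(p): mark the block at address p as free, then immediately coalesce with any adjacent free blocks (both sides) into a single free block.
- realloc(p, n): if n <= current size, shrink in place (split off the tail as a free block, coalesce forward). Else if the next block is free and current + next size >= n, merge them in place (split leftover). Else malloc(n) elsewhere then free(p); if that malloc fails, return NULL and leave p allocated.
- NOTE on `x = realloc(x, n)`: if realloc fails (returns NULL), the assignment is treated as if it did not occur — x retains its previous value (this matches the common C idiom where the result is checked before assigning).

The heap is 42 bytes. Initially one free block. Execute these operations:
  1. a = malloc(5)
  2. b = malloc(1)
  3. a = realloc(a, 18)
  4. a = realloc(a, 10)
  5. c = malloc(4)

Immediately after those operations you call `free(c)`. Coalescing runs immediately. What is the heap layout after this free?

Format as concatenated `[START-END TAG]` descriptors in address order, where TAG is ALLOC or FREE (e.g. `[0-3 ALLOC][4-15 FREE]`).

Answer: [0-4 FREE][5-5 ALLOC][6-15 ALLOC][16-41 FREE]

Derivation:
Op 1: a = malloc(5) -> a = 0; heap: [0-4 ALLOC][5-41 FREE]
Op 2: b = malloc(1) -> b = 5; heap: [0-4 ALLOC][5-5 ALLOC][6-41 FREE]
Op 3: a = realloc(a, 18) -> a = 6; heap: [0-4 FREE][5-5 ALLOC][6-23 ALLOC][24-41 FREE]
Op 4: a = realloc(a, 10) -> a = 6; heap: [0-4 FREE][5-5 ALLOC][6-15 ALLOC][16-41 FREE]
Op 5: c = malloc(4) -> c = 0; heap: [0-3 ALLOC][4-4 FREE][5-5 ALLOC][6-15 ALLOC][16-41 FREE]
free(c): c = 0 -> block [0-3 ALLOC]; mark free, coalesce with adjacent free neighbors -> [0-4 FREE][5-5 ALLOC][6-15 ALLOC][16-41 FREE]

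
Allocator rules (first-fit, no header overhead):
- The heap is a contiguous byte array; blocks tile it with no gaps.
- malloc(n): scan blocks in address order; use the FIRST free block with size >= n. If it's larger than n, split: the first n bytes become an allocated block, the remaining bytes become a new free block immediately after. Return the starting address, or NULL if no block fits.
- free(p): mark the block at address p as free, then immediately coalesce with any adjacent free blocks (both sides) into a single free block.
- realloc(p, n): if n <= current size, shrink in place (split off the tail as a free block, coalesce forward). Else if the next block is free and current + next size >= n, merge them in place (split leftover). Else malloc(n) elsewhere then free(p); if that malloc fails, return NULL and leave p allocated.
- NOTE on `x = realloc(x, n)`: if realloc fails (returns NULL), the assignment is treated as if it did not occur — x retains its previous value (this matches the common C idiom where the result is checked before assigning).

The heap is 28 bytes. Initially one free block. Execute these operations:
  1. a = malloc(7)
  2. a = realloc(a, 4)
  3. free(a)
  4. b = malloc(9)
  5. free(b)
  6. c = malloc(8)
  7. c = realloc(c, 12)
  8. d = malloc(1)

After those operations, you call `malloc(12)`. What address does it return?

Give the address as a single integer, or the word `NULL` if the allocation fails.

Op 1: a = malloc(7) -> a = 0; heap: [0-6 ALLOC][7-27 FREE]
Op 2: a = realloc(a, 4) -> a = 0; heap: [0-3 ALLOC][4-27 FREE]
Op 3: free(a) -> (freed a); heap: [0-27 FREE]
Op 4: b = malloc(9) -> b = 0; heap: [0-8 ALLOC][9-27 FREE]
Op 5: free(b) -> (freed b); heap: [0-27 FREE]
Op 6: c = malloc(8) -> c = 0; heap: [0-7 ALLOC][8-27 FREE]
Op 7: c = realloc(c, 12) -> c = 0; heap: [0-11 ALLOC][12-27 FREE]
Op 8: d = malloc(1) -> d = 12; heap: [0-11 ALLOC][12-12 ALLOC][13-27 FREE]
malloc(12): first-fit scan over [0-11 ALLOC][12-12 ALLOC][13-27 FREE] -> 13

Answer: 13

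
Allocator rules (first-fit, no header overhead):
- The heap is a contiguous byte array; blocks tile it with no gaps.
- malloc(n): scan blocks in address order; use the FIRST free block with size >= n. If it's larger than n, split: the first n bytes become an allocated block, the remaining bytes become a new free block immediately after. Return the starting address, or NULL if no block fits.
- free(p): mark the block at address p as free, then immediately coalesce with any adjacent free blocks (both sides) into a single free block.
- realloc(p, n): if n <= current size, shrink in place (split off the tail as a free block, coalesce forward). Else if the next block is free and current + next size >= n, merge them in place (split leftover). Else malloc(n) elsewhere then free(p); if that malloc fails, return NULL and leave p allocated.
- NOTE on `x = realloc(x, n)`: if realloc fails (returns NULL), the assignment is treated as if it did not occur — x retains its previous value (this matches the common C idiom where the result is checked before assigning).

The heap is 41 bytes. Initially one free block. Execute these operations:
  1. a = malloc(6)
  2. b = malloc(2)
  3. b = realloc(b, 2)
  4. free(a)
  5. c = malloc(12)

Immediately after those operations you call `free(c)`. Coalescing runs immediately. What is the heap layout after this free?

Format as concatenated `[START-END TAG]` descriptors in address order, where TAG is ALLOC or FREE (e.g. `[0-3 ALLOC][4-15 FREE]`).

Answer: [0-5 FREE][6-7 ALLOC][8-40 FREE]

Derivation:
Op 1: a = malloc(6) -> a = 0; heap: [0-5 ALLOC][6-40 FREE]
Op 2: b = malloc(2) -> b = 6; heap: [0-5 ALLOC][6-7 ALLOC][8-40 FREE]
Op 3: b = realloc(b, 2) -> b = 6; heap: [0-5 ALLOC][6-7 ALLOC][8-40 FREE]
Op 4: free(a) -> (freed a); heap: [0-5 FREE][6-7 ALLOC][8-40 FREE]
Op 5: c = malloc(12) -> c = 8; heap: [0-5 FREE][6-7 ALLOC][8-19 ALLOC][20-40 FREE]
free(c): c = 8 -> block [8-19 ALLOC]; mark free, coalesce with adjacent free neighbors -> [0-5 FREE][6-7 ALLOC][8-40 FREE]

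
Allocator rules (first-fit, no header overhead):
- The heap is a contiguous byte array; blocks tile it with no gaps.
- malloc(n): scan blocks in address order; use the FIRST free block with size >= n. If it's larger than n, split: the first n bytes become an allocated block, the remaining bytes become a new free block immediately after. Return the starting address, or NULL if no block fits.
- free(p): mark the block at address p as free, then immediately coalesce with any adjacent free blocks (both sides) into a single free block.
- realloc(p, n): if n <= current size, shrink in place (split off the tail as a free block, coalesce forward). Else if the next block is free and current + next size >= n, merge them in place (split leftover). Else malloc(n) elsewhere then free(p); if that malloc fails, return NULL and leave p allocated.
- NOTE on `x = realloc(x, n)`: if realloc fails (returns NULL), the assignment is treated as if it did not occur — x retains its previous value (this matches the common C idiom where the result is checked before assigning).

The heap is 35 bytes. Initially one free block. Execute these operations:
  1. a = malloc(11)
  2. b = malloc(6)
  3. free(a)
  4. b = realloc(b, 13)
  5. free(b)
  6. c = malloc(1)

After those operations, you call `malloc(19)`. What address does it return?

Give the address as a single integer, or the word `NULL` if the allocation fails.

Answer: 1

Derivation:
Op 1: a = malloc(11) -> a = 0; heap: [0-10 ALLOC][11-34 FREE]
Op 2: b = malloc(6) -> b = 11; heap: [0-10 ALLOC][11-16 ALLOC][17-34 FREE]
Op 3: free(a) -> (freed a); heap: [0-10 FREE][11-16 ALLOC][17-34 FREE]
Op 4: b = realloc(b, 13) -> b = 11; heap: [0-10 FREE][11-23 ALLOC][24-34 FREE]
Op 5: free(b) -> (freed b); heap: [0-34 FREE]
Op 6: c = malloc(1) -> c = 0; heap: [0-0 ALLOC][1-34 FREE]
malloc(19): first-fit scan over [0-0 ALLOC][1-34 FREE] -> 1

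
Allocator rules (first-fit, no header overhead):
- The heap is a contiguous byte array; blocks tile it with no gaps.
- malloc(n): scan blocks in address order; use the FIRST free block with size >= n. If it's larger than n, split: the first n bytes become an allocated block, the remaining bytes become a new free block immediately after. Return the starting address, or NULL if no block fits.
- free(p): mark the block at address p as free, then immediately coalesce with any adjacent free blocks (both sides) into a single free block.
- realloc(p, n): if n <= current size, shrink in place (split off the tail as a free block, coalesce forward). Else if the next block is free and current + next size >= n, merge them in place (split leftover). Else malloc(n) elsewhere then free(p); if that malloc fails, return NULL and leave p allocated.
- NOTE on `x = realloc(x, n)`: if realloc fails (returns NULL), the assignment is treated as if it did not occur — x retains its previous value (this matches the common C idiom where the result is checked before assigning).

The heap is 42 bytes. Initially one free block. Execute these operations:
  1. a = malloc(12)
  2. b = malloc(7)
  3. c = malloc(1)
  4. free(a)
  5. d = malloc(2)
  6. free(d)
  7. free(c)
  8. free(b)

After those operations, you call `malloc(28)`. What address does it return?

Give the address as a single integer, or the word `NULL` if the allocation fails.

Op 1: a = malloc(12) -> a = 0; heap: [0-11 ALLOC][12-41 FREE]
Op 2: b = malloc(7) -> b = 12; heap: [0-11 ALLOC][12-18 ALLOC][19-41 FREE]
Op 3: c = malloc(1) -> c = 19; heap: [0-11 ALLOC][12-18 ALLOC][19-19 ALLOC][20-41 FREE]
Op 4: free(a) -> (freed a); heap: [0-11 FREE][12-18 ALLOC][19-19 ALLOC][20-41 FREE]
Op 5: d = malloc(2) -> d = 0; heap: [0-1 ALLOC][2-11 FREE][12-18 ALLOC][19-19 ALLOC][20-41 FREE]
Op 6: free(d) -> (freed d); heap: [0-11 FREE][12-18 ALLOC][19-19 ALLOC][20-41 FREE]
Op 7: free(c) -> (freed c); heap: [0-11 FREE][12-18 ALLOC][19-41 FREE]
Op 8: free(b) -> (freed b); heap: [0-41 FREE]
malloc(28): first-fit scan over [0-41 FREE] -> 0

Answer: 0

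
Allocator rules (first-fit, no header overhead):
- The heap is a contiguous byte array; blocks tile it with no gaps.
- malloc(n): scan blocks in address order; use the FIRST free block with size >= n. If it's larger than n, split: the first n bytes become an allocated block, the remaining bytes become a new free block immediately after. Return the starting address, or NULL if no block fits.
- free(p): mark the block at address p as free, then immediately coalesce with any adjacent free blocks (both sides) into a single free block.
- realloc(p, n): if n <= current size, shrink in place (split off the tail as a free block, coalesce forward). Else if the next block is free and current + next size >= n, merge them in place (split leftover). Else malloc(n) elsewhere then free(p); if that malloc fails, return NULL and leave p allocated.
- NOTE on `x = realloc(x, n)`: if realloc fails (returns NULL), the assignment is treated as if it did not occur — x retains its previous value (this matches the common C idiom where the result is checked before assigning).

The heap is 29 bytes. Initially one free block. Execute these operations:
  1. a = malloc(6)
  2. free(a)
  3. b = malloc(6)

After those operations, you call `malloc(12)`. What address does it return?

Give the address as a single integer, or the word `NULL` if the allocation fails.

Op 1: a = malloc(6) -> a = 0; heap: [0-5 ALLOC][6-28 FREE]
Op 2: free(a) -> (freed a); heap: [0-28 FREE]
Op 3: b = malloc(6) -> b = 0; heap: [0-5 ALLOC][6-28 FREE]
malloc(12): first-fit scan over [0-5 ALLOC][6-28 FREE] -> 6

Answer: 6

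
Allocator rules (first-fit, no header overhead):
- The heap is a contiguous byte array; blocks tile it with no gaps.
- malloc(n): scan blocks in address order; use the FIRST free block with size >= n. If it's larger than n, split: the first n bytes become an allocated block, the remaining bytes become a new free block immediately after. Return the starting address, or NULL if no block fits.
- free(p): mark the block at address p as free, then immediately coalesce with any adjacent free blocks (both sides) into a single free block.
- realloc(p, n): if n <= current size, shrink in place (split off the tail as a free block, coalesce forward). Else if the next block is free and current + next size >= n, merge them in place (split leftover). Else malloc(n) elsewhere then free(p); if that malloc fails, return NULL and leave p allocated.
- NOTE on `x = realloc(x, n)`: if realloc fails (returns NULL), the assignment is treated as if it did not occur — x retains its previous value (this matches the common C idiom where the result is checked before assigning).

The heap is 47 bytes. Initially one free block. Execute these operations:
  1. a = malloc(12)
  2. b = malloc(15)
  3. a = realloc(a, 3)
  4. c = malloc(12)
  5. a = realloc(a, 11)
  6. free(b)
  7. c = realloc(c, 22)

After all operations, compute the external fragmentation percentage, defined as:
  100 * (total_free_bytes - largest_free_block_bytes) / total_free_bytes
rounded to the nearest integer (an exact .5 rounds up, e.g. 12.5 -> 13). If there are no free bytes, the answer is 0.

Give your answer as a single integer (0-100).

Answer: 33

Derivation:
Op 1: a = malloc(12) -> a = 0; heap: [0-11 ALLOC][12-46 FREE]
Op 2: b = malloc(15) -> b = 12; heap: [0-11 ALLOC][12-26 ALLOC][27-46 FREE]
Op 3: a = realloc(a, 3) -> a = 0; heap: [0-2 ALLOC][3-11 FREE][12-26 ALLOC][27-46 FREE]
Op 4: c = malloc(12) -> c = 27; heap: [0-2 ALLOC][3-11 FREE][12-26 ALLOC][27-38 ALLOC][39-46 FREE]
Op 5: a = realloc(a, 11) -> a = 0; heap: [0-10 ALLOC][11-11 FREE][12-26 ALLOC][27-38 ALLOC][39-46 FREE]
Op 6: free(b) -> (freed b); heap: [0-10 ALLOC][11-26 FREE][27-38 ALLOC][39-46 FREE]
Op 7: c = realloc(c, 22) -> NULL (c unchanged); heap: [0-10 ALLOC][11-26 FREE][27-38 ALLOC][39-46 FREE]
Free blocks: [16 8] total_free=24 largest=16 -> 100*(24-16)/24 = 800/24 ≈ 33.333 -> rounds to 33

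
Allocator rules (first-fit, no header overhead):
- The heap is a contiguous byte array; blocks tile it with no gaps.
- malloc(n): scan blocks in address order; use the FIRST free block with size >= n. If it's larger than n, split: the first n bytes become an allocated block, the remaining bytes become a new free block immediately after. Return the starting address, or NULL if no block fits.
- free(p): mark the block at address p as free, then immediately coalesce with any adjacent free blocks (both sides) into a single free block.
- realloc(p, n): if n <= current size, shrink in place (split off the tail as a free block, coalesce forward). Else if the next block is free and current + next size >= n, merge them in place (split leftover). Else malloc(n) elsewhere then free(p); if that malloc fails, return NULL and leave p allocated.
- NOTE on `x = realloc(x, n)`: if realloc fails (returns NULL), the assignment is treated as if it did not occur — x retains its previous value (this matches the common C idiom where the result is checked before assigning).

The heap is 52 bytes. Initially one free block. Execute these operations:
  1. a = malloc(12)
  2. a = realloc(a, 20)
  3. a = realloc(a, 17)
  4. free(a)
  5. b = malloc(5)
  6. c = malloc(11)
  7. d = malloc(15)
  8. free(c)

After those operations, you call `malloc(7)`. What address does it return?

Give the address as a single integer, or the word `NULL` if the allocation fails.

Op 1: a = malloc(12) -> a = 0; heap: [0-11 ALLOC][12-51 FREE]
Op 2: a = realloc(a, 20) -> a = 0; heap: [0-19 ALLOC][20-51 FREE]
Op 3: a = realloc(a, 17) -> a = 0; heap: [0-16 ALLOC][17-51 FREE]
Op 4: free(a) -> (freed a); heap: [0-51 FREE]
Op 5: b = malloc(5) -> b = 0; heap: [0-4 ALLOC][5-51 FREE]
Op 6: c = malloc(11) -> c = 5; heap: [0-4 ALLOC][5-15 ALLOC][16-51 FREE]
Op 7: d = malloc(15) -> d = 16; heap: [0-4 ALLOC][5-15 ALLOC][16-30 ALLOC][31-51 FREE]
Op 8: free(c) -> (freed c); heap: [0-4 ALLOC][5-15 FREE][16-30 ALLOC][31-51 FREE]
malloc(7): first-fit scan over [0-4 ALLOC][5-15 FREE][16-30 ALLOC][31-51 FREE] -> 5

Answer: 5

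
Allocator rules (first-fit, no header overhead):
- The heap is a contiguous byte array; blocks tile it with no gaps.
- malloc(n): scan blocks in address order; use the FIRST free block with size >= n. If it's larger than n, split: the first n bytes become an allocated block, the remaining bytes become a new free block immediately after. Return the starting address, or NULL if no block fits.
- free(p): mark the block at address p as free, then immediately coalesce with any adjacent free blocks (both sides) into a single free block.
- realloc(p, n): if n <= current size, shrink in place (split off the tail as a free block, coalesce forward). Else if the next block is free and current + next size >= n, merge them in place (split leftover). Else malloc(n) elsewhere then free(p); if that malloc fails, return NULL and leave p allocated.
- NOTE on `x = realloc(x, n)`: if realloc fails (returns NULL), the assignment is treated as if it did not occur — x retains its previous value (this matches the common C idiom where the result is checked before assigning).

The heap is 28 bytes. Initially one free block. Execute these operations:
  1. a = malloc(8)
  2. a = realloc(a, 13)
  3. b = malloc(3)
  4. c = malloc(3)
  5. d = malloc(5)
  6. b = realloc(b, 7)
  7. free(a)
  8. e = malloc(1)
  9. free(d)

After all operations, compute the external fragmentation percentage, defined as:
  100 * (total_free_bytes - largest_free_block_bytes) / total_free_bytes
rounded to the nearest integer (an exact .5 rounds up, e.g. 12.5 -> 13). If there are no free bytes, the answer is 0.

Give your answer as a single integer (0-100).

Answer: 43

Derivation:
Op 1: a = malloc(8) -> a = 0; heap: [0-7 ALLOC][8-27 FREE]
Op 2: a = realloc(a, 13) -> a = 0; heap: [0-12 ALLOC][13-27 FREE]
Op 3: b = malloc(3) -> b = 13; heap: [0-12 ALLOC][13-15 ALLOC][16-27 FREE]
Op 4: c = malloc(3) -> c = 16; heap: [0-12 ALLOC][13-15 ALLOC][16-18 ALLOC][19-27 FREE]
Op 5: d = malloc(5) -> d = 19; heap: [0-12 ALLOC][13-15 ALLOC][16-18 ALLOC][19-23 ALLOC][24-27 FREE]
Op 6: b = realloc(b, 7) -> NULL (b unchanged); heap: [0-12 ALLOC][13-15 ALLOC][16-18 ALLOC][19-23 ALLOC][24-27 FREE]
Op 7: free(a) -> (freed a); heap: [0-12 FREE][13-15 ALLOC][16-18 ALLOC][19-23 ALLOC][24-27 FREE]
Op 8: e = malloc(1) -> e = 0; heap: [0-0 ALLOC][1-12 FREE][13-15 ALLOC][16-18 ALLOC][19-23 ALLOC][24-27 FREE]
Op 9: free(d) -> (freed d); heap: [0-0 ALLOC][1-12 FREE][13-15 ALLOC][16-18 ALLOC][19-27 FREE]
Free blocks: [12 9] total_free=21 largest=12 -> 100*(21-12)/21 = 900/21 ≈ 42.857 -> rounds to 43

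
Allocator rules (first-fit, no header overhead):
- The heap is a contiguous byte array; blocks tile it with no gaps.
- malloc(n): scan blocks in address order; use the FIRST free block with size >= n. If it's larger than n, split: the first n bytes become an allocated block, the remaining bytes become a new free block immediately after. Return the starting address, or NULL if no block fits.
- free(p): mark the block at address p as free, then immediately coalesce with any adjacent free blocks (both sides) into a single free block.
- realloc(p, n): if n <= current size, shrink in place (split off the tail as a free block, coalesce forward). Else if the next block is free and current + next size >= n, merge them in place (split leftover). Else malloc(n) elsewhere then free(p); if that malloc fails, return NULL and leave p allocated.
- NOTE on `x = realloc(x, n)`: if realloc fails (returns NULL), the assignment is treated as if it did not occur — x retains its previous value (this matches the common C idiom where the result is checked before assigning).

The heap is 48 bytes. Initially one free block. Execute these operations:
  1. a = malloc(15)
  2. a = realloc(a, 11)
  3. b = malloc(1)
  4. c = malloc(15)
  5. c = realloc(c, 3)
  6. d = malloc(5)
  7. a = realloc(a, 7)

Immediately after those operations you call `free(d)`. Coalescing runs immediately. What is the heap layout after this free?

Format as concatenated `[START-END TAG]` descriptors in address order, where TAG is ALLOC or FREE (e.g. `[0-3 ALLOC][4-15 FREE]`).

Answer: [0-6 ALLOC][7-10 FREE][11-11 ALLOC][12-14 ALLOC][15-47 FREE]

Derivation:
Op 1: a = malloc(15) -> a = 0; heap: [0-14 ALLOC][15-47 FREE]
Op 2: a = realloc(a, 11) -> a = 0; heap: [0-10 ALLOC][11-47 FREE]
Op 3: b = malloc(1) -> b = 11; heap: [0-10 ALLOC][11-11 ALLOC][12-47 FREE]
Op 4: c = malloc(15) -> c = 12; heap: [0-10 ALLOC][11-11 ALLOC][12-26 ALLOC][27-47 FREE]
Op 5: c = realloc(c, 3) -> c = 12; heap: [0-10 ALLOC][11-11 ALLOC][12-14 ALLOC][15-47 FREE]
Op 6: d = malloc(5) -> d = 15; heap: [0-10 ALLOC][11-11 ALLOC][12-14 ALLOC][15-19 ALLOC][20-47 FREE]
Op 7: a = realloc(a, 7) -> a = 0; heap: [0-6 ALLOC][7-10 FREE][11-11 ALLOC][12-14 ALLOC][15-19 ALLOC][20-47 FREE]
free(d): d = 15 -> block [15-19 ALLOC]; mark free, coalesce with adjacent free neighbors -> [0-6 ALLOC][7-10 FREE][11-11 ALLOC][12-14 ALLOC][15-47 FREE]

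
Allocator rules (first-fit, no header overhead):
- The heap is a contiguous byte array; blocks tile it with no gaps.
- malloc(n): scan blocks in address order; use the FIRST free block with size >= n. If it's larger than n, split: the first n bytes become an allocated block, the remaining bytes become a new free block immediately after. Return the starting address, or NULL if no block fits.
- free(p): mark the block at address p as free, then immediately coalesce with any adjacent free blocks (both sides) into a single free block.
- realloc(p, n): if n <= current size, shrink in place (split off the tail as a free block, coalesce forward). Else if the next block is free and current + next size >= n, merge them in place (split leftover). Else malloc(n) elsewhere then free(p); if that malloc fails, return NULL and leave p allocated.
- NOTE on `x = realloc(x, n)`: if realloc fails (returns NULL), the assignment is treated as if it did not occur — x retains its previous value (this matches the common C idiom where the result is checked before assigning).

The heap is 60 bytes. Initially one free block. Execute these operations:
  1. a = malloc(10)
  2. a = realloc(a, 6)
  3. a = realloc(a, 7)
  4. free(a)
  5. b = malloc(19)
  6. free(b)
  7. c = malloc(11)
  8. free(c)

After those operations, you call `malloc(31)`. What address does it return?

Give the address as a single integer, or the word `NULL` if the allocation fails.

Answer: 0

Derivation:
Op 1: a = malloc(10) -> a = 0; heap: [0-9 ALLOC][10-59 FREE]
Op 2: a = realloc(a, 6) -> a = 0; heap: [0-5 ALLOC][6-59 FREE]
Op 3: a = realloc(a, 7) -> a = 0; heap: [0-6 ALLOC][7-59 FREE]
Op 4: free(a) -> (freed a); heap: [0-59 FREE]
Op 5: b = malloc(19) -> b = 0; heap: [0-18 ALLOC][19-59 FREE]
Op 6: free(b) -> (freed b); heap: [0-59 FREE]
Op 7: c = malloc(11) -> c = 0; heap: [0-10 ALLOC][11-59 FREE]
Op 8: free(c) -> (freed c); heap: [0-59 FREE]
malloc(31): first-fit scan over [0-59 FREE] -> 0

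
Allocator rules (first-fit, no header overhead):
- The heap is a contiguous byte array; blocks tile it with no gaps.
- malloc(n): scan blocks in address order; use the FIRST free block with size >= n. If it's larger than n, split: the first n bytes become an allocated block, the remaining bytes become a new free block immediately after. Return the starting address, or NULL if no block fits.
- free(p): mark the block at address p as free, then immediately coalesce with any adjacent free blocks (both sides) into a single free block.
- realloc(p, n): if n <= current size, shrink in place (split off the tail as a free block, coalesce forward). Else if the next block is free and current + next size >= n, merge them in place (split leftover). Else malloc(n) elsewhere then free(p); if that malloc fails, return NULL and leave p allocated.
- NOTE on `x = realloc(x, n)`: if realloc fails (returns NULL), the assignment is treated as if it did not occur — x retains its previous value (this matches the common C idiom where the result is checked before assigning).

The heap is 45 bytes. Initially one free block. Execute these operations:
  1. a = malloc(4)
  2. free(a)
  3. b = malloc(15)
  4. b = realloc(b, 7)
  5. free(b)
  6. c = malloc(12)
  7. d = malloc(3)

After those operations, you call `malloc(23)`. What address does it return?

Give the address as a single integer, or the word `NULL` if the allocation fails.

Answer: 15

Derivation:
Op 1: a = malloc(4) -> a = 0; heap: [0-3 ALLOC][4-44 FREE]
Op 2: free(a) -> (freed a); heap: [0-44 FREE]
Op 3: b = malloc(15) -> b = 0; heap: [0-14 ALLOC][15-44 FREE]
Op 4: b = realloc(b, 7) -> b = 0; heap: [0-6 ALLOC][7-44 FREE]
Op 5: free(b) -> (freed b); heap: [0-44 FREE]
Op 6: c = malloc(12) -> c = 0; heap: [0-11 ALLOC][12-44 FREE]
Op 7: d = malloc(3) -> d = 12; heap: [0-11 ALLOC][12-14 ALLOC][15-44 FREE]
malloc(23): first-fit scan over [0-11 ALLOC][12-14 ALLOC][15-44 FREE] -> 15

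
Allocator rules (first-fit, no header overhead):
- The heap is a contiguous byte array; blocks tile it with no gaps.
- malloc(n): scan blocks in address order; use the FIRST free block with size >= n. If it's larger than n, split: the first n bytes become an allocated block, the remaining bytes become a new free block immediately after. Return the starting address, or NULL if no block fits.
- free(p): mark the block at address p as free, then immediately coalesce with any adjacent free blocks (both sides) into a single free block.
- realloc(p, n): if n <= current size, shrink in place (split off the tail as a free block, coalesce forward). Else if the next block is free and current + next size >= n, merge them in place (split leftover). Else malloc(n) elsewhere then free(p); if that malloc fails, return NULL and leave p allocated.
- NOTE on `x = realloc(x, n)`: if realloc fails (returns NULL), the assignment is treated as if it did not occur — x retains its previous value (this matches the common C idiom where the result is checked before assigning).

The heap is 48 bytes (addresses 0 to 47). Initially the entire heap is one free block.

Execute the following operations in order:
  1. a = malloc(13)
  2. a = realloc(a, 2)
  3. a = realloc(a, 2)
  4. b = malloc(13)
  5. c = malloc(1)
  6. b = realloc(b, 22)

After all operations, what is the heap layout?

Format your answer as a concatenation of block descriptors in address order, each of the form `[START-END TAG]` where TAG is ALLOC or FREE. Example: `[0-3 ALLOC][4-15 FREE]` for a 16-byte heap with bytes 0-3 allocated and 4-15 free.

Answer: [0-1 ALLOC][2-14 FREE][15-15 ALLOC][16-37 ALLOC][38-47 FREE]

Derivation:
Op 1: a = malloc(13) -> a = 0; heap: [0-12 ALLOC][13-47 FREE]
Op 2: a = realloc(a, 2) -> a = 0; heap: [0-1 ALLOC][2-47 FREE]
Op 3: a = realloc(a, 2) -> a = 0; heap: [0-1 ALLOC][2-47 FREE]
Op 4: b = malloc(13) -> b = 2; heap: [0-1 ALLOC][2-14 ALLOC][15-47 FREE]
Op 5: c = malloc(1) -> c = 15; heap: [0-1 ALLOC][2-14 ALLOC][15-15 ALLOC][16-47 FREE]
Op 6: b = realloc(b, 22) -> b = 16; heap: [0-1 ALLOC][2-14 FREE][15-15 ALLOC][16-37 ALLOC][38-47 FREE]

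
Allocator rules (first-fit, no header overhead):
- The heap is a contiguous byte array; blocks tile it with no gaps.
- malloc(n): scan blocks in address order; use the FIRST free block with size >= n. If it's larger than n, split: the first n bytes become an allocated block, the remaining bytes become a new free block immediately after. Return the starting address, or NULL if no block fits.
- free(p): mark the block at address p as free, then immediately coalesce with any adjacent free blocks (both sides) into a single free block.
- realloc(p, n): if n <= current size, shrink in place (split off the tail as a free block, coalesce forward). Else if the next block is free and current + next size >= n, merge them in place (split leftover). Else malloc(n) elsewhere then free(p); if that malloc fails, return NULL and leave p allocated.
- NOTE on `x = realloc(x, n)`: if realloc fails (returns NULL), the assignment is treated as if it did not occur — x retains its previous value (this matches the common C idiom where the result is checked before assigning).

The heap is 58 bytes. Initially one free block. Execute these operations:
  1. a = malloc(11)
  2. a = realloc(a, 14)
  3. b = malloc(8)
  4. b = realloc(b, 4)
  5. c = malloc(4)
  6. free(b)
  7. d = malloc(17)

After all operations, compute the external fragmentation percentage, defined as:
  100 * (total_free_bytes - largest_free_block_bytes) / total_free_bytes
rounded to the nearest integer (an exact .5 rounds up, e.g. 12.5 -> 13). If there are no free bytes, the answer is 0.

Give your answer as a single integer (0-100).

Op 1: a = malloc(11) -> a = 0; heap: [0-10 ALLOC][11-57 FREE]
Op 2: a = realloc(a, 14) -> a = 0; heap: [0-13 ALLOC][14-57 FREE]
Op 3: b = malloc(8) -> b = 14; heap: [0-13 ALLOC][14-21 ALLOC][22-57 FREE]
Op 4: b = realloc(b, 4) -> b = 14; heap: [0-13 ALLOC][14-17 ALLOC][18-57 FREE]
Op 5: c = malloc(4) -> c = 18; heap: [0-13 ALLOC][14-17 ALLOC][18-21 ALLOC][22-57 FREE]
Op 6: free(b) -> (freed b); heap: [0-13 ALLOC][14-17 FREE][18-21 ALLOC][22-57 FREE]
Op 7: d = malloc(17) -> d = 22; heap: [0-13 ALLOC][14-17 FREE][18-21 ALLOC][22-38 ALLOC][39-57 FREE]
Free blocks: [4 19] total_free=23 largest=19 -> 100*(23-19)/23 = 400/23 ≈ 17.391 -> rounds to 17

Answer: 17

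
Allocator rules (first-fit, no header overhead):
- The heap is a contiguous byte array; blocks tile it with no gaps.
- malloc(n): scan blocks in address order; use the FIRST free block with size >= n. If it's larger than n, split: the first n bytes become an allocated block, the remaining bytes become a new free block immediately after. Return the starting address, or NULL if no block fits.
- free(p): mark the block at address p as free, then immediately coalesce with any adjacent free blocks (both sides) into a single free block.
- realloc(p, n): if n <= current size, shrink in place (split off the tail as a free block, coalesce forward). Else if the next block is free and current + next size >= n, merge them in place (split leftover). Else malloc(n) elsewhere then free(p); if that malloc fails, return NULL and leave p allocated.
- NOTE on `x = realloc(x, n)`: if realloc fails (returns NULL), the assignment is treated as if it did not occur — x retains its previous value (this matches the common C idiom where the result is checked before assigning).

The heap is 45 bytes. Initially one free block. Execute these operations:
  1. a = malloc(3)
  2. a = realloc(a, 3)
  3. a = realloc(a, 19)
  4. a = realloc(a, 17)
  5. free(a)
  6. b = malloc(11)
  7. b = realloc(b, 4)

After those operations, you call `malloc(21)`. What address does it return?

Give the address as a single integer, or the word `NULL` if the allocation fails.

Answer: 4

Derivation:
Op 1: a = malloc(3) -> a = 0; heap: [0-2 ALLOC][3-44 FREE]
Op 2: a = realloc(a, 3) -> a = 0; heap: [0-2 ALLOC][3-44 FREE]
Op 3: a = realloc(a, 19) -> a = 0; heap: [0-18 ALLOC][19-44 FREE]
Op 4: a = realloc(a, 17) -> a = 0; heap: [0-16 ALLOC][17-44 FREE]
Op 5: free(a) -> (freed a); heap: [0-44 FREE]
Op 6: b = malloc(11) -> b = 0; heap: [0-10 ALLOC][11-44 FREE]
Op 7: b = realloc(b, 4) -> b = 0; heap: [0-3 ALLOC][4-44 FREE]
malloc(21): first-fit scan over [0-3 ALLOC][4-44 FREE] -> 4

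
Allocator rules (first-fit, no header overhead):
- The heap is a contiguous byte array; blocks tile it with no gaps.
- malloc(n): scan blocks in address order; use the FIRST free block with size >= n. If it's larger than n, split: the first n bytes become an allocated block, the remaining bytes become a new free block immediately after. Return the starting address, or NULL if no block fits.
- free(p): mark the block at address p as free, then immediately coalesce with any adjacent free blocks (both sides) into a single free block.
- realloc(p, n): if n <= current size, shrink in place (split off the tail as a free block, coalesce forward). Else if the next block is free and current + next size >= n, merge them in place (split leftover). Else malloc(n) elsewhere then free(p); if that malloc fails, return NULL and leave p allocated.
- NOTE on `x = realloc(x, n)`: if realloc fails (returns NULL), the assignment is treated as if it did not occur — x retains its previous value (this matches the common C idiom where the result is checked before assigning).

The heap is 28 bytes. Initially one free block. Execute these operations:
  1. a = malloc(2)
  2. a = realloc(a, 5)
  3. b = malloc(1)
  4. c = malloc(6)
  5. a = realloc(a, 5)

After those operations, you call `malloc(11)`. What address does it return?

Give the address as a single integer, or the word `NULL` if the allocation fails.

Op 1: a = malloc(2) -> a = 0; heap: [0-1 ALLOC][2-27 FREE]
Op 2: a = realloc(a, 5) -> a = 0; heap: [0-4 ALLOC][5-27 FREE]
Op 3: b = malloc(1) -> b = 5; heap: [0-4 ALLOC][5-5 ALLOC][6-27 FREE]
Op 4: c = malloc(6) -> c = 6; heap: [0-4 ALLOC][5-5 ALLOC][6-11 ALLOC][12-27 FREE]
Op 5: a = realloc(a, 5) -> a = 0; heap: [0-4 ALLOC][5-5 ALLOC][6-11 ALLOC][12-27 FREE]
malloc(11): first-fit scan over [0-4 ALLOC][5-5 ALLOC][6-11 ALLOC][12-27 FREE] -> 12

Answer: 12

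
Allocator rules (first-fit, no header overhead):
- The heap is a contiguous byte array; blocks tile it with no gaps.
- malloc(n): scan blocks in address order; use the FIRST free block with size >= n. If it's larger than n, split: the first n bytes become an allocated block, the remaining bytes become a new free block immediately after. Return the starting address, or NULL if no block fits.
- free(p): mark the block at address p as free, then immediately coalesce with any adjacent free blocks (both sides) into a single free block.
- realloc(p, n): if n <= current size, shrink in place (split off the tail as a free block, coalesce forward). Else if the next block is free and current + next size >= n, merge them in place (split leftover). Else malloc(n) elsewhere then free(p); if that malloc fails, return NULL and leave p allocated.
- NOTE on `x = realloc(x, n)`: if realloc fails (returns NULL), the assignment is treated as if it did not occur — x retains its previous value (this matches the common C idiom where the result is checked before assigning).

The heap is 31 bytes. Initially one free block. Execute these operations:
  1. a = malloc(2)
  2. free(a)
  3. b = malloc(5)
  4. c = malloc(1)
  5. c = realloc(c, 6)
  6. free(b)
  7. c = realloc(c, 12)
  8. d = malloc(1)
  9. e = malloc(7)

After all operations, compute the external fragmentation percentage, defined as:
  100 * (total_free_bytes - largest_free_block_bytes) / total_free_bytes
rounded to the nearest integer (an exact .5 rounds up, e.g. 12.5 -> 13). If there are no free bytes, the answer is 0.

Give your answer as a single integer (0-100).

Op 1: a = malloc(2) -> a = 0; heap: [0-1 ALLOC][2-30 FREE]
Op 2: free(a) -> (freed a); heap: [0-30 FREE]
Op 3: b = malloc(5) -> b = 0; heap: [0-4 ALLOC][5-30 FREE]
Op 4: c = malloc(1) -> c = 5; heap: [0-4 ALLOC][5-5 ALLOC][6-30 FREE]
Op 5: c = realloc(c, 6) -> c = 5; heap: [0-4 ALLOC][5-10 ALLOC][11-30 FREE]
Op 6: free(b) -> (freed b); heap: [0-4 FREE][5-10 ALLOC][11-30 FREE]
Op 7: c = realloc(c, 12) -> c = 5; heap: [0-4 FREE][5-16 ALLOC][17-30 FREE]
Op 8: d = malloc(1) -> d = 0; heap: [0-0 ALLOC][1-4 FREE][5-16 ALLOC][17-30 FREE]
Op 9: e = malloc(7) -> e = 17; heap: [0-0 ALLOC][1-4 FREE][5-16 ALLOC][17-23 ALLOC][24-30 FREE]
Free blocks: [4 7] total_free=11 largest=7 -> 100*(11-7)/11 = 400/11 ≈ 36.364 -> rounds to 36

Answer: 36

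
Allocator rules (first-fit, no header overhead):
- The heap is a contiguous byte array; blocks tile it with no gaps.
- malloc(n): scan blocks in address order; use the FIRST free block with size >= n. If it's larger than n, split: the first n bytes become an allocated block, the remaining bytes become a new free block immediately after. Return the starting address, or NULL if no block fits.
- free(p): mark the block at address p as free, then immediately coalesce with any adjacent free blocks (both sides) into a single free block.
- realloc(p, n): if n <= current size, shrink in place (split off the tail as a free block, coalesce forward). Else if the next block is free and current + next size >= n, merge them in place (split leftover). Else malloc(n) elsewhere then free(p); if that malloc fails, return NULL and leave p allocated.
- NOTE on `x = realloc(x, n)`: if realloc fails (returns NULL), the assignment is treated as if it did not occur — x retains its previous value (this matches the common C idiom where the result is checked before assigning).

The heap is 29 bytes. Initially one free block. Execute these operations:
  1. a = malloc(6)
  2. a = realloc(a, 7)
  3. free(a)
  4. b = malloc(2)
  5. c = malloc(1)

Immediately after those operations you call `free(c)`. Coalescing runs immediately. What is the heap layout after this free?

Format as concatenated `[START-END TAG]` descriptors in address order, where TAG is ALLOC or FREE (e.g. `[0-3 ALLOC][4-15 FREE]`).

Answer: [0-1 ALLOC][2-28 FREE]

Derivation:
Op 1: a = malloc(6) -> a = 0; heap: [0-5 ALLOC][6-28 FREE]
Op 2: a = realloc(a, 7) -> a = 0; heap: [0-6 ALLOC][7-28 FREE]
Op 3: free(a) -> (freed a); heap: [0-28 FREE]
Op 4: b = malloc(2) -> b = 0; heap: [0-1 ALLOC][2-28 FREE]
Op 5: c = malloc(1) -> c = 2; heap: [0-1 ALLOC][2-2 ALLOC][3-28 FREE]
free(c): c = 2 -> block [2-2 ALLOC]; mark free, coalesce with adjacent free neighbors -> [0-1 ALLOC][2-28 FREE]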